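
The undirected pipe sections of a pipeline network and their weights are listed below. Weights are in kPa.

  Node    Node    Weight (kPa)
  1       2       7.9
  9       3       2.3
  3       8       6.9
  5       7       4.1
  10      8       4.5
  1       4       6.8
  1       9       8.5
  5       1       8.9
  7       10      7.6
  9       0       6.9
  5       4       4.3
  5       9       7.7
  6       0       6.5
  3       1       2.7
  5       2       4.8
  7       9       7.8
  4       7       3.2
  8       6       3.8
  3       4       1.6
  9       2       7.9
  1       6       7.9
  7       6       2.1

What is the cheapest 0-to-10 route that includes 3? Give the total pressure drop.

20.6 kPa

Best 0 to 3: 0–9–3 costing 9.2
Shortest 3→10: 3–8–10 = 11.4
Total via 3: 9.2 + 11.4 = 20.6 kPa.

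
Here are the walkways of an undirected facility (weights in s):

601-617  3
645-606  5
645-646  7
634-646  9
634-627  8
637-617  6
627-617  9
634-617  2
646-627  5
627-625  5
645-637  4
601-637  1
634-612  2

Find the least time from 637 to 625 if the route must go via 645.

21 s

Shortest 637→645: 637–645 = 4
Best 645 to 625: 645–646–627–625 costing 17
Total via 645: 4 + 17 = 21 s.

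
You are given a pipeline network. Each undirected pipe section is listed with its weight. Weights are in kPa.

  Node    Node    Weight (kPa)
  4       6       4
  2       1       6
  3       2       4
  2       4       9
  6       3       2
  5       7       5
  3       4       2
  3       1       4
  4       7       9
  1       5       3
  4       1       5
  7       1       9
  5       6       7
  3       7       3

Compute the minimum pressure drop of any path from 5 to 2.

9 kPa

Enumerating some paths:
5–1–3–2: 3+4+4 = 11
5–1–2: 3+6 = 9
The minimum is 9 kPa via 5–1–2.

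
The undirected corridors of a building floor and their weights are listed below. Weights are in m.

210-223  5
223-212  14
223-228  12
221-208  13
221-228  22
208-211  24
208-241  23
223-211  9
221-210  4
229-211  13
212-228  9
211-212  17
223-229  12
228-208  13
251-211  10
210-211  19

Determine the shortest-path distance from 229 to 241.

Settle nodes by increasing distance from 229:
229: 0
223: 12  (via 229)
211: 13  (via 229)
210: 17  (via 223)
221: 21  (via 210)
251: 23  (via 211)
228: 24  (via 223)
212: 26  (via 223)
208: 34  (via 221)
241: 57  (via 208)
Shortest route: 229–223–210–221–208–241 = 57 m.

57 m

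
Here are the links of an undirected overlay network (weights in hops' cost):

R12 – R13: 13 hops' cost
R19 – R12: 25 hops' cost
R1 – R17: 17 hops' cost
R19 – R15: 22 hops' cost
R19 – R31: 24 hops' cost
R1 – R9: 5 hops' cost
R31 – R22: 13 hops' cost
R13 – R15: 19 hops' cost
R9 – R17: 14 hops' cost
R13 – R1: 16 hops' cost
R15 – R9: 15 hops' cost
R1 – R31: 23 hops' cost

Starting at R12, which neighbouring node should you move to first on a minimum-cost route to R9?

Enumerating some paths:
R12 → R13 → R15 → R9: 13+19+15 = 47
R12 → R19 → R15 → R9: 25+22+15 = 62
R12 → R13 → R1 → R9: 13+16+5 = 34
R12 → R13 → R1 → R17 → R9: 13+16+17+14 = 60
The minimum is 34 hops' cost via R12 → R13 → R1 → R9.
So from R12 the first move is to R13.

R13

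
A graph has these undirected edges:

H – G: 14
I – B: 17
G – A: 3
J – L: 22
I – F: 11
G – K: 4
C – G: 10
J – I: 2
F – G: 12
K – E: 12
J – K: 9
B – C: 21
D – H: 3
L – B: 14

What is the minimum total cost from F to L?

35

Compare a few routes:
F–I–J–L: 11+2+22 = 35
F–G–K–J–L: 12+4+9+22 = 47
F–I–B–L: 11+17+14 = 42
F–G–C–B–L: 12+10+21+14 = 57
Cheapest is F–I–J–L at 35.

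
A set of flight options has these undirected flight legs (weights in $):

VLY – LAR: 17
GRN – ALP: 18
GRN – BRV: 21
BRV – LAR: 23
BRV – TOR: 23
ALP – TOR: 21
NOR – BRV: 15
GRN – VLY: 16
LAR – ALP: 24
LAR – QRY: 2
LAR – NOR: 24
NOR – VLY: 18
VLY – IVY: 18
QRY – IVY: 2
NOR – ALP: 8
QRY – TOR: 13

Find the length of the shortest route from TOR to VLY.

Candidate routes:
TOR - ALP - NOR - VLY: 21+8+18 = 47
TOR - QRY - IVY - VLY: 13+2+18 = 33
TOR - QRY - LAR - VLY: 13+2+17 = 32
Cheapest is TOR - QRY - LAR - VLY at $32.

$32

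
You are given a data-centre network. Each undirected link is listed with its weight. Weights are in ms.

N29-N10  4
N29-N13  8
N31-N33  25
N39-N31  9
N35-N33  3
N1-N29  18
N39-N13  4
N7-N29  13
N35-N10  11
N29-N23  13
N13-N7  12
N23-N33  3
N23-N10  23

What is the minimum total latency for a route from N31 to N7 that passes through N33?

54 ms

Best N31 to N33: N31 → N33 costing 25
Shortest N33→N7: N33 → N23 → N29 → N7 = 29
Total via N33: 25 + 29 = 54 ms.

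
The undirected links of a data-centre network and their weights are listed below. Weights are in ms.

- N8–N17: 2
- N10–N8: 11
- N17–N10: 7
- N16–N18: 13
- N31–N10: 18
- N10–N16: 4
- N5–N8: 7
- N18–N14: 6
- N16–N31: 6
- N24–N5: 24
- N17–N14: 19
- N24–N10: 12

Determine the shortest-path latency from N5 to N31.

26 ms

Enumerating some paths:
N5–N8–N17–N10–N16–N31: 7+2+7+4+6 = 26
N5–N8–N10–N31: 7+11+18 = 36
N5–N8–N17–N10–N31: 7+2+7+18 = 34
N5–N8–N10–N16–N31: 7+11+4+6 = 28
Cheapest is N5–N8–N17–N10–N16–N31 at 26 ms.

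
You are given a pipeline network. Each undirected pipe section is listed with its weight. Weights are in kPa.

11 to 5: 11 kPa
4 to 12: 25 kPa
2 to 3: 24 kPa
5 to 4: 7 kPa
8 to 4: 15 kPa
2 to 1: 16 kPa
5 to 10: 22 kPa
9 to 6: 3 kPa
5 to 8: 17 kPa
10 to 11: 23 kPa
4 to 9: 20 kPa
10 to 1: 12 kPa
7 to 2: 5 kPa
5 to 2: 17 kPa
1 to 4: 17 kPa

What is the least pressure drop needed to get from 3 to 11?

Running Dijkstra from 3:
3: 0
2: 24  (via 3)
7: 29  (via 2)
1: 40  (via 2)
5: 41  (via 2)
4: 48  (via 5)
10: 52  (via 1)
11: 52  (via 5)
Shortest route: 3–2–5–11 = 52 kPa.

52 kPa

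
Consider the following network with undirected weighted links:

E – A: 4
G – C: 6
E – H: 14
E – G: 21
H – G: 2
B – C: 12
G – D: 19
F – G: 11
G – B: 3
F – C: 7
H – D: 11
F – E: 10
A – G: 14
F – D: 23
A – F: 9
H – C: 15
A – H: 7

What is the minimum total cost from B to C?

Settle nodes by increasing distance from B:
B: 0
G: 3  (via B)
H: 5  (via G)
C: 9  (via G)
Shortest route: B–G–C = 9.

9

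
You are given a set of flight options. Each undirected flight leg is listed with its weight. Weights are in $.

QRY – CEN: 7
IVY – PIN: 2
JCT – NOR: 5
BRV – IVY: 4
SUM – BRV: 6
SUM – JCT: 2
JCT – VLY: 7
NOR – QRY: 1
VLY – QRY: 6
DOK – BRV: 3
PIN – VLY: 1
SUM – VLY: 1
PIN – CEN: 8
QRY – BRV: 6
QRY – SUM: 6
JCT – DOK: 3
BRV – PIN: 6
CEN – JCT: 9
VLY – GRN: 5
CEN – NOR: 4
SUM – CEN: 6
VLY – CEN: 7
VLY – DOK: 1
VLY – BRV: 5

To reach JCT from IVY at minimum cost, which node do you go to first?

Enumerating some paths:
IVY–PIN–VLY–SUM–JCT: 2+1+1+2 = 6
IVY–PIN–VLY–DOK–JCT: 2+1+1+3 = 7
Cheapest is IVY–PIN–VLY–SUM–JCT at $6.
So from IVY the first move is to PIN.

PIN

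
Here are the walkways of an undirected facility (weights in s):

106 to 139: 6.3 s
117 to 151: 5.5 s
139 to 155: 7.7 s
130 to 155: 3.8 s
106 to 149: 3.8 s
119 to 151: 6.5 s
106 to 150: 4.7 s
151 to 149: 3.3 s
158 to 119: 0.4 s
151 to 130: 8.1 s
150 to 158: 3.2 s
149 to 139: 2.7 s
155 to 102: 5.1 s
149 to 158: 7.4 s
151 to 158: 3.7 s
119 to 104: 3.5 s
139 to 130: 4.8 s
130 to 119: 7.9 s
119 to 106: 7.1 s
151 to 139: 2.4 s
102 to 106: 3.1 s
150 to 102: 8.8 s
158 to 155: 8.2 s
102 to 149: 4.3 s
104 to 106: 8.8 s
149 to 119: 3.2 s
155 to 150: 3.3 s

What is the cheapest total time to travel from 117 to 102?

Shortest distances from 117:
117: 0
151: 5.5  (via 117)
139: 7.9  (via 151)
149: 8.8  (via 151)
158: 9.2  (via 151)
119: 9.6  (via 158)
150: 12.4  (via 158)
106: 12.6  (via 149)
130: 12.7  (via 139)
102: 13.1  (via 149)
Shortest route: 117–151–149–102 = 13.1 s.

13.1 s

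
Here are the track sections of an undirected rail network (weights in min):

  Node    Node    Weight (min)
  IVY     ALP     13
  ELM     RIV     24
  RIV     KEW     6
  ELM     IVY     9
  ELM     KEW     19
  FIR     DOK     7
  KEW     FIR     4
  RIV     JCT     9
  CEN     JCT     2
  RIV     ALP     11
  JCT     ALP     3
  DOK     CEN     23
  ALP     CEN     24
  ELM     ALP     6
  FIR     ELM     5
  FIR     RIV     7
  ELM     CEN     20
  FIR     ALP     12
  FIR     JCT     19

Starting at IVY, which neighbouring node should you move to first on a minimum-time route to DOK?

ELM

Candidate routes:
IVY–ELM–FIR–DOK: 9+5+7 = 21
IVY–ALP–ELM–FIR–DOK: 13+6+5+7 = 31
The minimum is 21 min via IVY–ELM–FIR–DOK.
So from IVY the first move is to ELM.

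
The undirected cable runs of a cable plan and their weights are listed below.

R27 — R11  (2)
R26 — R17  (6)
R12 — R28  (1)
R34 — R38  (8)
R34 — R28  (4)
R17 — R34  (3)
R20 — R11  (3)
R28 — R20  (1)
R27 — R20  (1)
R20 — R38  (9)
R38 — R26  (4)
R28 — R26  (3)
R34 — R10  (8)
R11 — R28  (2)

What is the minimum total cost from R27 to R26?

5

Enumerating some paths:
R27 → R11 → R28 → R26: 2+2+3 = 7
R27 → R11 → R20 → R28 → R26: 2+3+1+3 = 9
R27 → R20 → R11 → R28 → R26: 1+3+2+3 = 9
R27 → R20 → R28 → R26: 1+1+3 = 5
The minimum is 5 via R27 → R20 → R28 → R26.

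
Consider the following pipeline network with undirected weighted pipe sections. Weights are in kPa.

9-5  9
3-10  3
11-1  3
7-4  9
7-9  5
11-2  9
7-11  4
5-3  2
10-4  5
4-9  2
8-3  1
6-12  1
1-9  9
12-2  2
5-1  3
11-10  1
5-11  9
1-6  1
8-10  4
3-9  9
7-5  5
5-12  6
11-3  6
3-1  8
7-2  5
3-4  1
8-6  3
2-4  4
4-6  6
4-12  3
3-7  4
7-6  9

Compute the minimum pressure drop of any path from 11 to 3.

4 kPa

Running Dijkstra from 11:
11: 0
10: 1  (via 11)
1: 3  (via 11)
3: 4  (via 10)
Shortest route: 11 → 10 → 3 = 4 kPa.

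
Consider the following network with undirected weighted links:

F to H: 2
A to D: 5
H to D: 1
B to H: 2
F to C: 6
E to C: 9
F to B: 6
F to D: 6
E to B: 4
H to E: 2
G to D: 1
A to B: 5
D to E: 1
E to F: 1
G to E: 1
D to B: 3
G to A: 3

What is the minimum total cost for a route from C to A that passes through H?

13

Shortest C→H: C → F → H = 8
Best H to A: H → D → G → A costing 5
Total via H: 8 + 5 = 13.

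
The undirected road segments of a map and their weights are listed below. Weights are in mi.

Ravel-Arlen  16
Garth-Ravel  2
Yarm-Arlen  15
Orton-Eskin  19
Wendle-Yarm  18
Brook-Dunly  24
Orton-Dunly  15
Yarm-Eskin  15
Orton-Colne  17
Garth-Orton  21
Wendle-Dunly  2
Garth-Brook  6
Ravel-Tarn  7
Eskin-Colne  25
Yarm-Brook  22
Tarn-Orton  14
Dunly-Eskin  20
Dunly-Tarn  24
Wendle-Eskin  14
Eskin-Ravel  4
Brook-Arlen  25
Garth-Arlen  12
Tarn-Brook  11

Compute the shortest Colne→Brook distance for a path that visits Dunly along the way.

56 mi

Shortest Colne→Dunly: Colne–Orton–Dunly = 32
Best Dunly to Brook: Dunly–Brook costing 24
Total via Dunly: 32 + 24 = 56 mi.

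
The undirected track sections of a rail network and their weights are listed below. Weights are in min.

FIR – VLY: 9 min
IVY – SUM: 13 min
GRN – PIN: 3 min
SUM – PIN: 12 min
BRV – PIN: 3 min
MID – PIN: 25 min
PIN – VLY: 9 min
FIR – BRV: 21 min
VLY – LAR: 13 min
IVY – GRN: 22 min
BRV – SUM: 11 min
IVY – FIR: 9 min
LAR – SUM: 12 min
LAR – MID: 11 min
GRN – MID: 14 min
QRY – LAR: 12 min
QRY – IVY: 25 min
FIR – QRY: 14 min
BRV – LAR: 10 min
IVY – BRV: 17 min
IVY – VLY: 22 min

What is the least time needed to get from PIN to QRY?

Running Dijkstra from PIN:
PIN: 0
BRV: 3  (via PIN)
GRN: 3  (via PIN)
VLY: 9  (via PIN)
SUM: 12  (via PIN)
LAR: 13  (via BRV)
MID: 17  (via GRN)
FIR: 18  (via VLY)
IVY: 20  (via BRV)
QRY: 25  (via LAR)
Shortest route: PIN → BRV → LAR → QRY = 25 min.

25 min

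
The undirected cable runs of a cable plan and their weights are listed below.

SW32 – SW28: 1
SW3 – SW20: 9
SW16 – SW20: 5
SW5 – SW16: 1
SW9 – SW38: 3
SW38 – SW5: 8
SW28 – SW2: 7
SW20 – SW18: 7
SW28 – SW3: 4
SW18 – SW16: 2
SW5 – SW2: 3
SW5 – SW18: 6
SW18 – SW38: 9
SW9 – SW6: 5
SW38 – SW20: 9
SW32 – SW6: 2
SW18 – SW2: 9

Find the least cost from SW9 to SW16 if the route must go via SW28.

Best SW9 to SW28: SW9–SW6–SW32–SW28 costing 8
Shortest SW28→SW16: SW28–SW2–SW5–SW16 = 11
Total via SW28: 8 + 11 = 19.

19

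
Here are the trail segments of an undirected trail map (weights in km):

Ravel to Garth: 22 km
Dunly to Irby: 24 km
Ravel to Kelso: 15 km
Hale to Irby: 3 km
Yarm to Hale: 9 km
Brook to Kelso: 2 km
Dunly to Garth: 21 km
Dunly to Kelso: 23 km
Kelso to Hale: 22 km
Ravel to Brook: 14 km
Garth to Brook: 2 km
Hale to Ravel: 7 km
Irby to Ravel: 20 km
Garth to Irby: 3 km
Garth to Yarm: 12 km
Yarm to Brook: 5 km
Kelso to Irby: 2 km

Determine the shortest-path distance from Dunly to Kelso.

23 km

Settle nodes by increasing distance from Dunly:
Dunly: 0
Garth: 21  (via Dunly)
Brook: 23  (via Garth)
Kelso: 23  (via Dunly)
Shortest route: Dunly–Kelso = 23 km.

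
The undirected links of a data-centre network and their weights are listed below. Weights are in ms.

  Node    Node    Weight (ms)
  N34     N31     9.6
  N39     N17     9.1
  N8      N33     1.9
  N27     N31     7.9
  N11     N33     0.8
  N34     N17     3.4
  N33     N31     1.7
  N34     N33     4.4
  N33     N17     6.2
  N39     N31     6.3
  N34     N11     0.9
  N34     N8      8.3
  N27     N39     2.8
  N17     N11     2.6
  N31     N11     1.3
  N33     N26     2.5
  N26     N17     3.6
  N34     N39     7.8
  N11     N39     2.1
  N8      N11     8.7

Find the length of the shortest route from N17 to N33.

Shortest distances from N17:
N17: 0
N11: 2.6  (via N17)
N33: 3.4  (via N11)
Shortest route: N17–N11–N33 = 3.4 ms.

3.4 ms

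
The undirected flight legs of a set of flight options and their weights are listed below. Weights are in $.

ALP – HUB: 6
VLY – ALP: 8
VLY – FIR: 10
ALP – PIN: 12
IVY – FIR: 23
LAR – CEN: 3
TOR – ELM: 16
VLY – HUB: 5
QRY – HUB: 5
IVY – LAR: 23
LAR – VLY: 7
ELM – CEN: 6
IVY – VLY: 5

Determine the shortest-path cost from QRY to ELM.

$26

Shortest distances from QRY:
QRY: 0
HUB: 5  (via QRY)
VLY: 10  (via HUB)
ALP: 11  (via HUB)
IVY: 15  (via VLY)
LAR: 17  (via VLY)
CEN: 20  (via LAR)
FIR: 20  (via VLY)
PIN: 23  (via ALP)
ELM: 26  (via CEN)
Shortest route: QRY–HUB–VLY–LAR–CEN–ELM = $26.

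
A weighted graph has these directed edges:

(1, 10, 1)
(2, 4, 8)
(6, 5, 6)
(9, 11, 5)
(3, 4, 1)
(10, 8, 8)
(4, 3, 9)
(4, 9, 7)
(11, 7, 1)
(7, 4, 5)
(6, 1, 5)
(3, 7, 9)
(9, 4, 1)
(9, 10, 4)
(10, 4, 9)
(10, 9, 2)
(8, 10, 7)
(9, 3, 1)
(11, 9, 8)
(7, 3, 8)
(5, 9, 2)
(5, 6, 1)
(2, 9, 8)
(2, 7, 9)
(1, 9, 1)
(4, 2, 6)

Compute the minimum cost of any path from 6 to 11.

11

Compare a few routes:
6–1–9–11: 5+1+5 = 11
6–1–10–9–11: 5+1+2+5 = 13
Cheapest is 6–1–9–11 at 11.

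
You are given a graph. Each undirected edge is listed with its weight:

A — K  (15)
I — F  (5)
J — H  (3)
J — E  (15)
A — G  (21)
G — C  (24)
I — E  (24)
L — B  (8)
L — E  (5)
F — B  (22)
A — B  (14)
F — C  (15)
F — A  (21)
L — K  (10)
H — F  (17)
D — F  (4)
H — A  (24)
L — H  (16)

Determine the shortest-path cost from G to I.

44

Enumerating some paths:
G → A → H → F → I: 21+24+17+5 = 67
G → A → B → F → I: 21+14+22+5 = 62
G → A → F → I: 21+21+5 = 47
G → C → F → I: 24+15+5 = 44
Cheapest is G → C → F → I at 44.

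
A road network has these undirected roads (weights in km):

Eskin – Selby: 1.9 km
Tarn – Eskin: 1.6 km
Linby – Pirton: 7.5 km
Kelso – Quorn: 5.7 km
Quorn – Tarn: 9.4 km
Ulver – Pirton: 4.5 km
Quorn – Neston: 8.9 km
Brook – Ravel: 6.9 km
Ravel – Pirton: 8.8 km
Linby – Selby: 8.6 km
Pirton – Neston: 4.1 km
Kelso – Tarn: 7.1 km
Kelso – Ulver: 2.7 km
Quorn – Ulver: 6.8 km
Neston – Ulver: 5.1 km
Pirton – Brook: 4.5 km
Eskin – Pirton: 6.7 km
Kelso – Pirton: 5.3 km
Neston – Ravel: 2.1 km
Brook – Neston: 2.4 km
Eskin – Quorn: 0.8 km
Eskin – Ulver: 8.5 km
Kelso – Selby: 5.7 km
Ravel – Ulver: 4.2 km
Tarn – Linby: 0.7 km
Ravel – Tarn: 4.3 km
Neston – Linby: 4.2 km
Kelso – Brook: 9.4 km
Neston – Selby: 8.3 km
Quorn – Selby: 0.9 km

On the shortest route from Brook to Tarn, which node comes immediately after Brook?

Neston

Compare a few routes:
Brook → Ravel → Tarn: 6.9+4.3 = 11.2
Brook → Neston → Linby → Tarn: 2.4+4.2+0.7 = 7.3
Brook → Pirton → Linby → Tarn: 4.5+7.5+0.7 = 12.7
Brook → Neston → Ravel → Tarn: 2.4+2.1+4.3 = 8.8
Cheapest is Brook → Neston → Linby → Tarn at 7.3 km.
So from Brook the first move is to Neston.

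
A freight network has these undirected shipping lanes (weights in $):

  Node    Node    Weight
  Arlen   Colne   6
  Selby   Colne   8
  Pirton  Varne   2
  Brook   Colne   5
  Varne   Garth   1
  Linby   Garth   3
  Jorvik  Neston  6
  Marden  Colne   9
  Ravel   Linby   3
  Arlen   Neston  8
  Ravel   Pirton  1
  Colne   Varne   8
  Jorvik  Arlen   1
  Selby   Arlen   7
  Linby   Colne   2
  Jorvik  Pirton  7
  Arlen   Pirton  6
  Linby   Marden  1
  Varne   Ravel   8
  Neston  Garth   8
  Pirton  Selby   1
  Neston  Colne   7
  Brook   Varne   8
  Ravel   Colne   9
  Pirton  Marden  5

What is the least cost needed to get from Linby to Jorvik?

Shortest distances from Linby:
Linby: 0
Marden: 1  (via Linby)
Colne: 2  (via Linby)
Garth: 3  (via Linby)
Ravel: 3  (via Linby)
Pirton: 4  (via Ravel)
Varne: 4  (via Garth)
Selby: 5  (via Pirton)
Brook: 7  (via Colne)
Arlen: 8  (via Colne)
Neston: 9  (via Colne)
Jorvik: 9  (via Arlen)
Shortest route: Linby → Colne → Arlen → Jorvik = $9.

$9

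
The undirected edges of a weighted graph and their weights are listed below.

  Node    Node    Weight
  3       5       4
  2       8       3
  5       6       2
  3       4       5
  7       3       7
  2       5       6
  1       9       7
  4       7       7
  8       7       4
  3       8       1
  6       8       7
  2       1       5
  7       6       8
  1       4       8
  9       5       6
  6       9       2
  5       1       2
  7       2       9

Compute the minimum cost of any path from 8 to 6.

Running Dijkstra from 8:
8: 0
3: 1  (via 8)
2: 3  (via 8)
7: 4  (via 8)
5: 5  (via 3)
4: 6  (via 3)
1: 7  (via 5)
6: 7  (via 8)
Shortest route: 8–6 = 7.

7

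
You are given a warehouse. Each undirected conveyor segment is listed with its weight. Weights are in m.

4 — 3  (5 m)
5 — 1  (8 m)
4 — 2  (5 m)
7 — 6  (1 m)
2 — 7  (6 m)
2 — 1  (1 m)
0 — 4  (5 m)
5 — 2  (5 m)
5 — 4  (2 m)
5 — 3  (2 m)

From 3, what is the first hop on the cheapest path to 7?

5

Compare a few routes:
3 → 5 → 4 → 2 → 7: 2+2+5+6 = 15
3 → 4 → 2 → 7: 5+5+6 = 16
3 → 5 → 2 → 7: 2+5+6 = 13
The minimum is 13 m via 3 → 5 → 2 → 7.
So from 3 the first move is to 5.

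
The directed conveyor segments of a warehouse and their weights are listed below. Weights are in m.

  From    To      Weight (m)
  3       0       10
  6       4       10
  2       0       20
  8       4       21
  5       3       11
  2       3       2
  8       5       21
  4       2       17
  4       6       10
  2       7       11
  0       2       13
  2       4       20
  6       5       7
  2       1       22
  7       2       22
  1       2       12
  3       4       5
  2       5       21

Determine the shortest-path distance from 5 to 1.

Settle nodes by increasing distance from 5:
5: 0
3: 11  (via 5)
4: 16  (via 3)
0: 21  (via 3)
6: 26  (via 4)
2: 33  (via 4)
7: 44  (via 2)
1: 55  (via 2)
Shortest route: 5–3–4–2–1 = 55 m.

55 m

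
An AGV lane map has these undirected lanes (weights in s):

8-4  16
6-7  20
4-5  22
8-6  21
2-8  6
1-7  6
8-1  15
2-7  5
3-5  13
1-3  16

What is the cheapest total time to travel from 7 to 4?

27 s

Shortest distances from 7:
7: 0
2: 5  (via 7)
1: 6  (via 7)
8: 11  (via 2)
6: 20  (via 7)
3: 22  (via 1)
4: 27  (via 8)
Shortest route: 7 → 2 → 8 → 4 = 27 s.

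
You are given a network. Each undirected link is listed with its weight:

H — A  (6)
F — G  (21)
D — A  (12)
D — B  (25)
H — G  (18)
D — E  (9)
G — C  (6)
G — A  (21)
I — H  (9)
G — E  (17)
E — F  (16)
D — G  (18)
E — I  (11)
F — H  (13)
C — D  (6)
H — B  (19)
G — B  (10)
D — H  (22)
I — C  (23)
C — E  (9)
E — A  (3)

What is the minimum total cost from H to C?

18

Running Dijkstra from H:
H: 0
A: 6  (via H)
E: 9  (via A)
I: 9  (via H)
F: 13  (via H)
C: 18  (via E)
Shortest route: H–A–E–C = 18.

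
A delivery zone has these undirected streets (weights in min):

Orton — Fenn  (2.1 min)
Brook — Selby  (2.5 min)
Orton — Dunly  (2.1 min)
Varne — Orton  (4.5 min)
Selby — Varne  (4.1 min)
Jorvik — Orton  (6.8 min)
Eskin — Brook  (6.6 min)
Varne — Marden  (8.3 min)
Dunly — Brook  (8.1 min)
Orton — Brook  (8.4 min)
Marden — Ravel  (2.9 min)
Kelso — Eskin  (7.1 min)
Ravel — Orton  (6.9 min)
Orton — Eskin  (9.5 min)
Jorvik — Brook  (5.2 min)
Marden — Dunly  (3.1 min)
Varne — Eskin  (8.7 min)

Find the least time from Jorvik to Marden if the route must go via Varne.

Shortest Jorvik→Varne: Jorvik–Orton–Varne = 11.3
Best Varne to Marden: Varne–Marden costing 8.3
Total via Varne: 11.3 + 8.3 = 19.6 min.

19.6 min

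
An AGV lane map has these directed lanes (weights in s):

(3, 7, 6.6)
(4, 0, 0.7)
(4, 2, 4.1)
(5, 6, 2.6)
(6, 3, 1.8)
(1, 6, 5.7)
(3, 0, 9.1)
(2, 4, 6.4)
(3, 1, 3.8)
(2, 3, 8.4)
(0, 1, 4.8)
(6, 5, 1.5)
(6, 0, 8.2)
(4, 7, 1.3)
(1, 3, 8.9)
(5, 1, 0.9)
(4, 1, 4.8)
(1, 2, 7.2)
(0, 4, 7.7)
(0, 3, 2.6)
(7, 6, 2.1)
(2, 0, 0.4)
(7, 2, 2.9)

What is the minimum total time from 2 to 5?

11.3 s

Shortest distances from 2:
2: 0
0: 0.4  (via 2)
3: 3  (via 0)
1: 5.2  (via 0)
4: 6.4  (via 2)
7: 7.7  (via 4)
6: 9.8  (via 7)
5: 11.3  (via 6)
Shortest route: 2–4–7–6–5 = 11.3 s.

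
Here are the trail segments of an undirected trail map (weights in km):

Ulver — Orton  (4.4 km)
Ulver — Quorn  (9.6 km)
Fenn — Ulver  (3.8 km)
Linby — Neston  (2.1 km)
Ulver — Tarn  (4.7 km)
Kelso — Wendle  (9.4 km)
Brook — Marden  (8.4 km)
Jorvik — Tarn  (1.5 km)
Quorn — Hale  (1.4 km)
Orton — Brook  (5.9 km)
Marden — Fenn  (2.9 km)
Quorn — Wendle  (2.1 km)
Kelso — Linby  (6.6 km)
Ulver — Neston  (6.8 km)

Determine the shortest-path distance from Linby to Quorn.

Enumerating some paths:
Linby → Kelso → Wendle → Quorn: 6.6+9.4+2.1 = 18.1
Linby → Neston → Ulver → Quorn: 2.1+6.8+9.6 = 18.5
Cheapest is Linby → Kelso → Wendle → Quorn at 18.1 km.

18.1 km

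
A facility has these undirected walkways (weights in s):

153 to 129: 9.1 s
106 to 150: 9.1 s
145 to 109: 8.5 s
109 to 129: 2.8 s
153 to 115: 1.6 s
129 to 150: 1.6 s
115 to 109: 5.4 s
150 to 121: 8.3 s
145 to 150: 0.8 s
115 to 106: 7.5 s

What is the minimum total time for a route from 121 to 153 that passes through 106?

26.5 s

Shortest 121→106: 121 → 150 → 106 = 17.4
Shortest 106→153: 106 → 115 → 153 = 9.1
Total via 106: 17.4 + 9.1 = 26.5 s.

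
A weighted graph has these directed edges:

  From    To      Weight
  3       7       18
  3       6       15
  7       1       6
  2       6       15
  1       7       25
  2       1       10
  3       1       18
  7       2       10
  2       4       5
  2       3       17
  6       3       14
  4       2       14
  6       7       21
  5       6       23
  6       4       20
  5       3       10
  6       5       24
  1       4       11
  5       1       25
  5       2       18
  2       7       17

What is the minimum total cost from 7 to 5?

49

Settle nodes by increasing distance from 7:
7: 0
1: 6  (via 7)
2: 10  (via 7)
4: 15  (via 2)
6: 25  (via 2)
3: 27  (via 2)
5: 49  (via 6)
Shortest route: 7 → 2 → 6 → 5 = 49.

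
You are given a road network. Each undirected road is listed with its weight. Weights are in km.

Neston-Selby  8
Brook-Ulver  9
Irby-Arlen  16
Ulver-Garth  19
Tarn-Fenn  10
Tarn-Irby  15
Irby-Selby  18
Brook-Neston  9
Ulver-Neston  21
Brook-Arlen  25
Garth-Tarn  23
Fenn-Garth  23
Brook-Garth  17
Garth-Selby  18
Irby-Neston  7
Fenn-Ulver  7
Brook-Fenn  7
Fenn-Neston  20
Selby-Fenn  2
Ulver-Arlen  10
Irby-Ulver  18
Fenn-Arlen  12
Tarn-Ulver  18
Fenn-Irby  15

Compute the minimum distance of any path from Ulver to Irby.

18 km

Running Dijkstra from Ulver:
Ulver: 0
Fenn: 7  (via Ulver)
Brook: 9  (via Ulver)
Selby: 9  (via Fenn)
Arlen: 10  (via Ulver)
Neston: 17  (via Selby)
Tarn: 17  (via Fenn)
Irby: 18  (via Ulver)
Shortest route: Ulver–Irby = 18 km.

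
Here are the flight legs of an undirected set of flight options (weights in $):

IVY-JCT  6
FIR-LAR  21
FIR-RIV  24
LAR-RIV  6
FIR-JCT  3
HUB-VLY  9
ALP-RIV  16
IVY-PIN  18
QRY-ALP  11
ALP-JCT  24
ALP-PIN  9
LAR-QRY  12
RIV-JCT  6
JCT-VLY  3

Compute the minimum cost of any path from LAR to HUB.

Compare a few routes:
LAR–RIV–JCT–VLY–HUB: 6+6+3+9 = 24
LAR–FIR–JCT–VLY–HUB: 21+3+3+9 = 36
LAR–RIV–FIR–JCT–VLY–HUB: 6+24+3+3+9 = 45
The minimum is $24 via LAR–RIV–JCT–VLY–HUB.

$24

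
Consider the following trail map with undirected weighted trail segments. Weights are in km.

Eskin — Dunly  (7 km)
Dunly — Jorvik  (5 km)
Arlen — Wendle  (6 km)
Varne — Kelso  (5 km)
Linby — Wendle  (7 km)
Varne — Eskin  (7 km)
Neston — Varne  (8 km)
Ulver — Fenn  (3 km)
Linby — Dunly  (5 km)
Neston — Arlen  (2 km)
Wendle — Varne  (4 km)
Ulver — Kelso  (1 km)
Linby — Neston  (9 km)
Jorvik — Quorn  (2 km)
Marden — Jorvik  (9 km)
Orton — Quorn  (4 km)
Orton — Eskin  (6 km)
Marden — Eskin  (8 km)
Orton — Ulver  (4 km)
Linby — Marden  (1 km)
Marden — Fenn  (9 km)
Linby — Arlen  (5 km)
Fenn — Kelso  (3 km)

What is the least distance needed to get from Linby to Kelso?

13 km

Candidate routes:
Linby - Marden - Fenn - Kelso: 1+9+3 = 13
Linby - Wendle - Varne - Kelso: 7+4+5 = 16
Linby - Marden - Fenn - Ulver - Kelso: 1+9+3+1 = 14
The minimum is 13 km via Linby - Marden - Fenn - Kelso.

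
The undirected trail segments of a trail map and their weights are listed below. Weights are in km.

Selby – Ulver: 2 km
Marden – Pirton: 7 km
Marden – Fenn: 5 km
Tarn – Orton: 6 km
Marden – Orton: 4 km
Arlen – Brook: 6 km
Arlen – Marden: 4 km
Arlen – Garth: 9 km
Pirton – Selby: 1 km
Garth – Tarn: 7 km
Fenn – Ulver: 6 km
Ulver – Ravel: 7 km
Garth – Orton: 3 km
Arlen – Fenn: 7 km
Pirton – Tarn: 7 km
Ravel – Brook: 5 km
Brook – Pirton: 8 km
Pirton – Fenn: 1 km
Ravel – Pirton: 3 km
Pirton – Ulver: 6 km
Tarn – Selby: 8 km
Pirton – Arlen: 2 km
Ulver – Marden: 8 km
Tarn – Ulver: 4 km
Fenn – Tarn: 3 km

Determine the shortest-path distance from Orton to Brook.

Settle nodes by increasing distance from Orton:
Orton: 0
Garth: 3  (via Orton)
Marden: 4  (via Orton)
Tarn: 6  (via Orton)
Arlen: 8  (via Marden)
Fenn: 9  (via Marden)
Ulver: 10  (via Tarn)
Pirton: 10  (via Arlen)
Selby: 11  (via Pirton)
Ravel: 13  (via Pirton)
Brook: 14  (via Arlen)
Shortest route: Orton → Marden → Arlen → Brook = 14 km.

14 km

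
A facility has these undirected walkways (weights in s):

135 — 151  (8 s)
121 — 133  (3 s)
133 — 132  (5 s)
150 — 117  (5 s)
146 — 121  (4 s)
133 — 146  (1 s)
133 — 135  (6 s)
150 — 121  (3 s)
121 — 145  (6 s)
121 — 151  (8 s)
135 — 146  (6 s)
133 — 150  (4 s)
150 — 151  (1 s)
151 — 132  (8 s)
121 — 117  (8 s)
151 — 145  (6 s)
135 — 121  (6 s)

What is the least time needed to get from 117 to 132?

14 s

Running Dijkstra from 117:
117: 0
150: 5  (via 117)
151: 6  (via 150)
121: 8  (via 117)
133: 9  (via 150)
146: 10  (via 133)
145: 12  (via 151)
132: 14  (via 151)
Shortest route: 117 → 150 → 151 → 132 = 14 s.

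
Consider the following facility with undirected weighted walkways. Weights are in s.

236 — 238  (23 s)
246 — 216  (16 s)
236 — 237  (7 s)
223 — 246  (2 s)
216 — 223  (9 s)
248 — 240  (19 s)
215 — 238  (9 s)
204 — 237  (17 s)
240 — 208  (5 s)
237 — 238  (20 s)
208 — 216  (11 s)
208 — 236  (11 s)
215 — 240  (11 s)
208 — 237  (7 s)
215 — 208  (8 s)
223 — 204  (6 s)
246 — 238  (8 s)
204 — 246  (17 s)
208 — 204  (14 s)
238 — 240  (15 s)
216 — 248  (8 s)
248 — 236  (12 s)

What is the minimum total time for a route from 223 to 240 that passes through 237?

35 s

Shortest 223→237: 223–204–237 = 23
Best 237 to 240: 237–208–240 costing 12
Total via 237: 23 + 12 = 35 s.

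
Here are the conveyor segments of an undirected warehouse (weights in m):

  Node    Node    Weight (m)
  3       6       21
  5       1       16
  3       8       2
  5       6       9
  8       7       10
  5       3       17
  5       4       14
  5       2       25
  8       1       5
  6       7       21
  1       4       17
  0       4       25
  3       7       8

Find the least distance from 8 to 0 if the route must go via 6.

71 m

Best 8 to 6: 8–3–6 costing 23
Shortest 6→0: 6–5–4–0 = 48
Total via 6: 23 + 48 = 71 m.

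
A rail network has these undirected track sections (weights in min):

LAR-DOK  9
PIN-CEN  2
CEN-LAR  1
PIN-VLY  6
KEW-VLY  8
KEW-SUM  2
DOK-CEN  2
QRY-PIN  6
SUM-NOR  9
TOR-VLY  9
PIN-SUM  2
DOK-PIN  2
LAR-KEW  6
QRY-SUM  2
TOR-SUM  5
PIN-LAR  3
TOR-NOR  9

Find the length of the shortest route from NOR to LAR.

14 min

Candidate routes:
NOR - TOR - SUM - PIN - LAR: 9+5+2+3 = 19
NOR - SUM - PIN - LAR: 9+2+3 = 14
NOR - SUM - KEW - LAR: 9+2+6 = 17
NOR - SUM - PIN - DOK - CEN - LAR: 9+2+2+2+1 = 16
Cheapest is NOR - SUM - PIN - LAR at 14 min.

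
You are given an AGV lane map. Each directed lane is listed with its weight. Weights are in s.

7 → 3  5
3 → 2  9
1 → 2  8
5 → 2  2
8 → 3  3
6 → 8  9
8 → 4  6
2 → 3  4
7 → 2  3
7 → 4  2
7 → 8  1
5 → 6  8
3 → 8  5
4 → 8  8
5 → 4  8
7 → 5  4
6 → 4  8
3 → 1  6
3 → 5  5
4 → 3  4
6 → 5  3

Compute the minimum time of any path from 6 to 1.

Settle nodes by increasing distance from 6:
6: 0
5: 3  (via 6)
2: 5  (via 5)
4: 8  (via 6)
3: 9  (via 2)
8: 9  (via 6)
1: 15  (via 3)
Shortest route: 6 → 5 → 2 → 3 → 1 = 15 s.

15 s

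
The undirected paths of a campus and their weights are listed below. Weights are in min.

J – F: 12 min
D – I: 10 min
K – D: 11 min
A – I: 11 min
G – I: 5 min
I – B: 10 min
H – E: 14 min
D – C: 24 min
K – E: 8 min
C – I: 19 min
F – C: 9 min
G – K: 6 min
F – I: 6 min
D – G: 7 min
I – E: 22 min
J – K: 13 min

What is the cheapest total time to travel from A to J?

29 min

Enumerating some paths:
A → I → D → K → J: 11+10+11+13 = 45
A → I → G → K → J: 11+5+6+13 = 35
A → I → F → J: 11+6+12 = 29
The minimum is 29 min via A → I → F → J.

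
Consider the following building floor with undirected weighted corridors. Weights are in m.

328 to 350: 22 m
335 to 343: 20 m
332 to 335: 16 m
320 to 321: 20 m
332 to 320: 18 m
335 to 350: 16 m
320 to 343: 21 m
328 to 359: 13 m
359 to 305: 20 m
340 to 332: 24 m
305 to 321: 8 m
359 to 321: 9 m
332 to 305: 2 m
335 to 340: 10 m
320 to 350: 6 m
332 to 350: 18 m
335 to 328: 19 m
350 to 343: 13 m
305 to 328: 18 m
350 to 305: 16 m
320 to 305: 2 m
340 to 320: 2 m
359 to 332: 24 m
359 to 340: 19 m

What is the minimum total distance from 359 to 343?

Candidate routes:
359 - 321 - 305 - 320 - 343: 9+8+2+21 = 40
359 - 321 - 305 - 320 - 350 - 343: 9+8+2+6+13 = 38
The minimum is 38 m via 359 - 321 - 305 - 320 - 350 - 343.

38 m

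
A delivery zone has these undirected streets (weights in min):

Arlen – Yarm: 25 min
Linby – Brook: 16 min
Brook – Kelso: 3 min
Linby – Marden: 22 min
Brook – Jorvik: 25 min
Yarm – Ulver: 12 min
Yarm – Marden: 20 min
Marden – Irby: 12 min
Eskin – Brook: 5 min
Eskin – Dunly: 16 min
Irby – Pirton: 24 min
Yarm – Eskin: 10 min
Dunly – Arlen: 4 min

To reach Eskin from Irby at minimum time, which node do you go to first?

Marden

Enumerating some paths:
Irby–Marden–Yarm–Eskin: 12+20+10 = 42
Irby–Marden–Yarm–Arlen–Dunly–Eskin: 12+20+25+4+16 = 77
Irby–Marden–Linby–Brook–Eskin: 12+22+16+5 = 55
The minimum is 42 min via Irby–Marden–Yarm–Eskin.
So from Irby the first move is to Marden.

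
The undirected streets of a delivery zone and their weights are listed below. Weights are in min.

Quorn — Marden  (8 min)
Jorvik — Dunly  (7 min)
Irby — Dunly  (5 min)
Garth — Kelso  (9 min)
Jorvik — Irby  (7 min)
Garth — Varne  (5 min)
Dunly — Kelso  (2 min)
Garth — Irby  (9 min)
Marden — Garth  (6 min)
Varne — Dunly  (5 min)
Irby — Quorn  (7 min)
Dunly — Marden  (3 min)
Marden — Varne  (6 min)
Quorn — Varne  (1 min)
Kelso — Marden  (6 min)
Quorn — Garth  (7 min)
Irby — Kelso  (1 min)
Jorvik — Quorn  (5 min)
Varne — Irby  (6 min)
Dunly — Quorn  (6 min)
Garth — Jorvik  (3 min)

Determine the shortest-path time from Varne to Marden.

6 min

Compare a few routes:
Varne - Quorn - Marden: 1+8 = 9
Varne - Marden: 6 = 6
Varne - Dunly - Marden: 5+3 = 8
The minimum is 6 min via Varne - Marden.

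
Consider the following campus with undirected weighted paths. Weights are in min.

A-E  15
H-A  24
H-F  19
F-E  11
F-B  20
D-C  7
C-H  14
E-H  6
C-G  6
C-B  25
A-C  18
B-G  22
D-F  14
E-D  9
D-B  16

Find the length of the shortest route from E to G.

22 min

Enumerating some paths:
E - D - C - G: 9+7+6 = 22
E - H - C - G: 6+14+6 = 26
The minimum is 22 min via E - D - C - G.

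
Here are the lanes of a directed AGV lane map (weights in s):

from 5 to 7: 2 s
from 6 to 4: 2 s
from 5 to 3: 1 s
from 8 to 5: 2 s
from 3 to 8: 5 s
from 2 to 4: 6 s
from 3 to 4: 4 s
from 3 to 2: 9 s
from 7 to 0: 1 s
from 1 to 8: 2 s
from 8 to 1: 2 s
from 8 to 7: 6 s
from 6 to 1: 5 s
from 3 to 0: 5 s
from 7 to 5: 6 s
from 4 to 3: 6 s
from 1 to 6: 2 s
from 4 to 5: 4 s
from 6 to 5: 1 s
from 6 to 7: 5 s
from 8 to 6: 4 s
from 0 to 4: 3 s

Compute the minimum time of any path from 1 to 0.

Candidate routes:
1–6–7–0: 2+5+1 = 8
1–8–5–7–0: 2+2+2+1 = 7
1–6–5–7–0: 2+1+2+1 = 6
Cheapest is 1–6–5–7–0 at 6 s.

6 s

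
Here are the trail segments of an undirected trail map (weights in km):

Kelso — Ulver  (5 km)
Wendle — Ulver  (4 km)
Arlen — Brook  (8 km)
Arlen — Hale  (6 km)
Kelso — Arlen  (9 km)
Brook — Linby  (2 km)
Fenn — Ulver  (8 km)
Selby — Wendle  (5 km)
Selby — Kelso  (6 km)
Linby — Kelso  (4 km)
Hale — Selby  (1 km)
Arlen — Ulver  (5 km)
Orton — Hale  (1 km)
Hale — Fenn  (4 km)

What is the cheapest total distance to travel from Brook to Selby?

12 km

Shortest distances from Brook:
Brook: 0
Linby: 2  (via Brook)
Kelso: 6  (via Linby)
Arlen: 8  (via Brook)
Ulver: 11  (via Kelso)
Selby: 12  (via Kelso)
Shortest route: Brook → Linby → Kelso → Selby = 12 km.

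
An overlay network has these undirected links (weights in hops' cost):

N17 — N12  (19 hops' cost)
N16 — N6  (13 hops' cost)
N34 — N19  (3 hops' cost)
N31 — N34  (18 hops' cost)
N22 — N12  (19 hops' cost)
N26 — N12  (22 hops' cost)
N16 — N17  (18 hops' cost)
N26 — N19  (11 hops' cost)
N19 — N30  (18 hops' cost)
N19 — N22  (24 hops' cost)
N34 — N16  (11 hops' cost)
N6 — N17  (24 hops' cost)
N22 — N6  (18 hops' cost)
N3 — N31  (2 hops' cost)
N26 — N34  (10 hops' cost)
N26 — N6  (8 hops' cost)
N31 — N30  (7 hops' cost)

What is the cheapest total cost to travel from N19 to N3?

Shortest distances from N19:
N19: 0
N34: 3  (via N19)
N26: 11  (via N19)
N16: 14  (via N34)
N30: 18  (via N19)
N6: 19  (via N26)
N31: 21  (via N34)
N3: 23  (via N31)
Shortest route: N19–N34–N31–N3 = 23 hops' cost.

23 hops' cost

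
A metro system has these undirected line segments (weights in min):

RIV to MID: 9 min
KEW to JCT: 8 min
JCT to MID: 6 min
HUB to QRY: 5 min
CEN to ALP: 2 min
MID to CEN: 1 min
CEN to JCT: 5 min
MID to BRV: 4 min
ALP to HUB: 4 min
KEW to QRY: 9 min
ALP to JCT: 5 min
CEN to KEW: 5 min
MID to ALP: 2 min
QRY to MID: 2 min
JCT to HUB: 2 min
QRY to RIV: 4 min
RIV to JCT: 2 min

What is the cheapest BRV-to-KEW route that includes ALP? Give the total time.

13 min

Shortest BRV→ALP: BRV → MID → ALP = 6
Shortest ALP→KEW: ALP → CEN → KEW = 7
Total via ALP: 6 + 7 = 13 min.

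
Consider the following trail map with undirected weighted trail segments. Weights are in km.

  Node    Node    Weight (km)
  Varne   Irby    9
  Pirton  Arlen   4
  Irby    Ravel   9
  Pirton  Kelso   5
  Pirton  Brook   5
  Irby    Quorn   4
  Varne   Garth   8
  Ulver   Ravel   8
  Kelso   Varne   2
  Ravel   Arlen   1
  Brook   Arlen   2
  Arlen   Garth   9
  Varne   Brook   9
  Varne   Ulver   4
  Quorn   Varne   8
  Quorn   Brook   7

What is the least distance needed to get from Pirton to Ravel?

5 km

Settle nodes by increasing distance from Pirton:
Pirton: 0
Arlen: 4  (via Pirton)
Ravel: 5  (via Arlen)
Shortest route: Pirton–Arlen–Ravel = 5 km.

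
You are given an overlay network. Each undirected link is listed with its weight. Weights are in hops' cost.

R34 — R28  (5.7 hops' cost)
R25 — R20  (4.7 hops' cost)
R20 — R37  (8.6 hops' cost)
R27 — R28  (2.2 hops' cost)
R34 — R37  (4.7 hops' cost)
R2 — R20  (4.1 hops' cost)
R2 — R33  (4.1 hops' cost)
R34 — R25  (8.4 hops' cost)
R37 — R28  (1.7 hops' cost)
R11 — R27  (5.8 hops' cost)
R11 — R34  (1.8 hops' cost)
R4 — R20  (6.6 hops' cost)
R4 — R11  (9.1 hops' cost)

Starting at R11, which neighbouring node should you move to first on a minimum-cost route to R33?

R34

Candidate routes:
R11–R34–R37–R20–R2–R33: 1.8+4.7+8.6+4.1+4.1 = 23.3
R11–R34–R25–R20–R2–R33: 1.8+8.4+4.7+4.1+4.1 = 23.1
R11–R4–R20–R2–R33: 9.1+6.6+4.1+4.1 = 23.9
The minimum is 23.1 hops' cost via R11–R34–R25–R20–R2–R33.
So from R11 the first move is to R34.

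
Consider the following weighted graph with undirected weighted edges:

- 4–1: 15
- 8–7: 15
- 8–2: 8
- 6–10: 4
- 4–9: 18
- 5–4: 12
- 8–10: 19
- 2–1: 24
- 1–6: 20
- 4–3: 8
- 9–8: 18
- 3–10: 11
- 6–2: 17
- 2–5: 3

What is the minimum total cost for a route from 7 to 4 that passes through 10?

53

Shortest 7→10: 7 → 8 → 10 = 34
Best 10 to 4: 10 → 3 → 4 costing 19
Total via 10: 34 + 19 = 53.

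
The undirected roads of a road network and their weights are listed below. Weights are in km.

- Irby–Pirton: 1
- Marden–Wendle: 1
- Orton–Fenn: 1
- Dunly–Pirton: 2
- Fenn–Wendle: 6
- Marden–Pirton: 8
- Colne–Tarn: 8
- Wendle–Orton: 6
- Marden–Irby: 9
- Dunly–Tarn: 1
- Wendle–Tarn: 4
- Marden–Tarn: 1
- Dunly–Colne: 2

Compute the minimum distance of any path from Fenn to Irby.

Compare a few routes:
Fenn - Wendle - Marden - Tarn - Dunly - Pirton - Irby: 6+1+1+1+2+1 = 12
Fenn - Wendle - Tarn - Dunly - Pirton - Irby: 6+4+1+2+1 = 14
Fenn - Orton - Wendle - Marden - Tarn - Dunly - Pirton - Irby: 1+6+1+1+1+2+1 = 13
Cheapest is Fenn - Wendle - Marden - Tarn - Dunly - Pirton - Irby at 12 km.

12 km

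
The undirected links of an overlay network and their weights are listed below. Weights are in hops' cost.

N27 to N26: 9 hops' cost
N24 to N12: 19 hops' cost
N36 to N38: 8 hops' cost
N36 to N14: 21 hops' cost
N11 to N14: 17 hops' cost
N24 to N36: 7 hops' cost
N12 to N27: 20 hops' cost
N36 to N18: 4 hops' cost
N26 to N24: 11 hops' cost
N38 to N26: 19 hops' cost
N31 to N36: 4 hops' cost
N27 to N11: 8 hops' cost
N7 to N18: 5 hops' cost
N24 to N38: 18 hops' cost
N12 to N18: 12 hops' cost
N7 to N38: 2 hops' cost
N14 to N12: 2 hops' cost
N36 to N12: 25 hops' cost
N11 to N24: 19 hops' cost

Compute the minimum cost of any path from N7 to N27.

30 hops' cost

Compare a few routes:
N7 - N38 - N26 - N27: 2+19+9 = 30
N7 - N18 - N36 - N24 - N26 - N27: 5+4+7+11+9 = 36
Cheapest is N7 - N38 - N26 - N27 at 30 hops' cost.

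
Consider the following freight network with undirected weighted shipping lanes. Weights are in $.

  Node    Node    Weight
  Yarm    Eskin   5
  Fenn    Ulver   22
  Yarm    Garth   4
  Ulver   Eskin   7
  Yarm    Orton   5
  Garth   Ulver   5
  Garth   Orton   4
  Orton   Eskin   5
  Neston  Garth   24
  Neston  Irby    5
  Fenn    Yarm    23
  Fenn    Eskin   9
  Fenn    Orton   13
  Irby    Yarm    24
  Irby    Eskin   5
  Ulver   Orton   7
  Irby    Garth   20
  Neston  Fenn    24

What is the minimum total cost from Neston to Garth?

$19

Compare a few routes:
Neston → Garth: 24 = 24
Neston → Irby → Eskin → Ulver → Garth: 5+5+7+5 = 22
Neston → Irby → Eskin → Orton → Garth: 5+5+5+4 = 19
Cheapest is Neston → Irby → Eskin → Orton → Garth at $19.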